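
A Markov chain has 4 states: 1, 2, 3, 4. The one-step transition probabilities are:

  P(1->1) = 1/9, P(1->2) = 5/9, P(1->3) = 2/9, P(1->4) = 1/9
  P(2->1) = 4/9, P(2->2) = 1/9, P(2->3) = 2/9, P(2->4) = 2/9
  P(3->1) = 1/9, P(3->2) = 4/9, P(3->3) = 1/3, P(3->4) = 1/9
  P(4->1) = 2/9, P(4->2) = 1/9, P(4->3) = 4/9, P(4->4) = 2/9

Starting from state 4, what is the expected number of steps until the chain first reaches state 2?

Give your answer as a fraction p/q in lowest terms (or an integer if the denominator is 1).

Answer: 49/15

Derivation:
Let h_i = expected steps to first reach 2 from state i.
Boundary: h_2 = 0.
First-step equations for the other states:
  h_1 = 1 + 1/9*h_1 + 5/9*h_2 + 2/9*h_3 + 1/9*h_4
  h_3 = 1 + 1/9*h_1 + 4/9*h_2 + 1/3*h_3 + 1/9*h_4
  h_4 = 1 + 2/9*h_1 + 1/9*h_2 + 4/9*h_3 + 2/9*h_4

Substituting h_2 = 0 and rearranging gives the linear system (I - Q) h = 1:
  [8/9, -2/9, -1/9] . (h_1, h_3, h_4) = 1
  [-1/9, 2/3, -1/9] . (h_1, h_3, h_4) = 1
  [-2/9, -4/9, 7/9] . (h_1, h_3, h_4) = 1

Solving yields:
  h_1 = 32/15
  h_3 = 12/5
  h_4 = 49/15

Starting state is 4, so the expected hitting time is h_4 = 49/15.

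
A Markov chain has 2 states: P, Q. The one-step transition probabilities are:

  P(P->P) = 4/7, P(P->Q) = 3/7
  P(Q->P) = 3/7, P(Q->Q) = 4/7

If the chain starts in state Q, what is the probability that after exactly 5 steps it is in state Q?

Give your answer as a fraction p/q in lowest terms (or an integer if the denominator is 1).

Computing P^5 by repeated multiplication:
P^1 =
  P: [4/7, 3/7]
  Q: [3/7, 4/7]
P^2 =
  P: [25/49, 24/49]
  Q: [24/49, 25/49]
P^3 =
  P: [172/343, 171/343]
  Q: [171/343, 172/343]
P^4 =
  P: [1201/2401, 1200/2401]
  Q: [1200/2401, 1201/2401]
P^5 =
  P: [8404/16807, 8403/16807]
  Q: [8403/16807, 8404/16807]

(P^5)[Q -> Q] = 8404/16807

Answer: 8404/16807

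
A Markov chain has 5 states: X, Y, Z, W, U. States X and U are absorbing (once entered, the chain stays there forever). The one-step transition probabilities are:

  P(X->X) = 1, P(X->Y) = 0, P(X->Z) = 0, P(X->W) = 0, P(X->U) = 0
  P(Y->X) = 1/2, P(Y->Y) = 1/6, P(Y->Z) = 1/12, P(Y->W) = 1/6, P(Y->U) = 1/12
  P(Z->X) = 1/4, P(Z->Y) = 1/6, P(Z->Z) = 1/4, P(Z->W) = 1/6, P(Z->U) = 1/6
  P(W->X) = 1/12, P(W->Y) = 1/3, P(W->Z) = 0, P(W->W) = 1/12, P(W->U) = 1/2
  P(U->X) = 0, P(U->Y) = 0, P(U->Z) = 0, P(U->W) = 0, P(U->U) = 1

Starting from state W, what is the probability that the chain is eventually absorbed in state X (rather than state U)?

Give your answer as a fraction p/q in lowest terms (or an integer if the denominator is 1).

Answer: 79/222

Derivation:
Let a_i = P(absorbed in X | start in state i).
Boundary conditions: a_X = 1, a_U = 0.
For each transient state i, a_i = sum_j P(i->j) * a_j:
  a_Y = 1/2*a_X + 1/6*a_Y + 1/12*a_Z + 1/6*a_W + 1/12*a_U
  a_Z = 1/4*a_X + 1/6*a_Y + 1/4*a_Z + 1/6*a_W + 1/6*a_U
  a_W = 1/12*a_X + 1/3*a_Y + 0*a_Z + 1/12*a_W + 1/2*a_U

Substituting a_X = 1 and a_U = 0, rearrange to (I - Q) a = r where r[i] = P(i -> X):
  [5/6, -1/12, -1/6] . (a_Y, a_Z, a_W) = 1/2
  [-1/6, 3/4, -1/6] . (a_Y, a_Z, a_W) = 1/4
  [-1/3, 0, 11/12] . (a_Y, a_Z, a_W) = 1/12

Solving yields:
  a_Y = 647/888
  a_Z = 85/148
  a_W = 79/222

Starting state is W, so the absorption probability is a_W = 79/222.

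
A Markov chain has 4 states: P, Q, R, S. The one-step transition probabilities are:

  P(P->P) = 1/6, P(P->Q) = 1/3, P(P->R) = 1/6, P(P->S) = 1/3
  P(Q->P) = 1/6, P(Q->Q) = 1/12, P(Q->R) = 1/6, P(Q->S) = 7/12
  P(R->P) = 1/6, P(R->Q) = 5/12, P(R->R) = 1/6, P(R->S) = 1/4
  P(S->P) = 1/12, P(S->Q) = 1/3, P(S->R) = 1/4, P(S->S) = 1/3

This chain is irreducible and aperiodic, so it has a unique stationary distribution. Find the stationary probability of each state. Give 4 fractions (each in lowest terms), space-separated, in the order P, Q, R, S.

The stationary distribution satisfies pi = pi * P, i.e.:
  pi_P = 1/6*pi_P + 1/6*pi_Q + 1/6*pi_R + 1/12*pi_S
  pi_Q = 1/3*pi_P + 1/12*pi_Q + 5/12*pi_R + 1/3*pi_S
  pi_R = 1/6*pi_P + 1/6*pi_Q + 1/6*pi_R + 1/4*pi_S
  pi_S = 1/3*pi_P + 7/12*pi_Q + 1/4*pi_R + 1/3*pi_S
with normalization: pi_P + pi_Q + pi_R + pi_S = 1.

Using the first 3 balance equations plus normalization, the linear system A*pi = b is:
  [-5/6, 1/6, 1/6, 1/12] . pi = 0
  [1/3, -11/12, 5/12, 1/3] . pi = 0
  [1/6, 1/6, -5/6, 1/4] . pi = 0
  [1, 1, 1, 1] . pi = 1

Solving yields:
  pi_P = 73/543
  pi_Q = 152/543
  pi_R = 36/181
  pi_S = 70/181

Verification (pi * P):
  73/543*1/6 + 152/543*1/6 + 36/181*1/6 + 70/181*1/12 = 73/543 = pi_P  (ok)
  73/543*1/3 + 152/543*1/12 + 36/181*5/12 + 70/181*1/3 = 152/543 = pi_Q  (ok)
  73/543*1/6 + 152/543*1/6 + 36/181*1/6 + 70/181*1/4 = 36/181 = pi_R  (ok)
  73/543*1/3 + 152/543*7/12 + 36/181*1/4 + 70/181*1/3 = 70/181 = pi_S  (ok)

Answer: 73/543 152/543 36/181 70/181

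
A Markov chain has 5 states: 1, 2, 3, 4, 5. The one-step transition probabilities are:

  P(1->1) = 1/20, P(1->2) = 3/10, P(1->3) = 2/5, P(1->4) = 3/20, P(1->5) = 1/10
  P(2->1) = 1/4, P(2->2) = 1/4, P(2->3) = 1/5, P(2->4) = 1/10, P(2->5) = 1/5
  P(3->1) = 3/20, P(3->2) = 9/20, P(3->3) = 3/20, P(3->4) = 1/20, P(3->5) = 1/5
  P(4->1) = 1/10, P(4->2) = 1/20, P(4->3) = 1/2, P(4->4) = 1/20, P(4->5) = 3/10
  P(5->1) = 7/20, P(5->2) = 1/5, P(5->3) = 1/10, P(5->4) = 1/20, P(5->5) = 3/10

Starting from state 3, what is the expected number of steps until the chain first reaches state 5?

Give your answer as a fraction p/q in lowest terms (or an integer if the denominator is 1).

Let h_i = expected steps to first reach 5 from state i.
Boundary: h_5 = 0.
First-step equations for the other states:
  h_1 = 1 + 1/20*h_1 + 3/10*h_2 + 2/5*h_3 + 3/20*h_4 + 1/10*h_5
  h_2 = 1 + 1/4*h_1 + 1/4*h_2 + 1/5*h_3 + 1/10*h_4 + 1/5*h_5
  h_3 = 1 + 3/20*h_1 + 9/20*h_2 + 3/20*h_3 + 1/20*h_4 + 1/5*h_5
  h_4 = 1 + 1/10*h_1 + 1/20*h_2 + 1/2*h_3 + 1/20*h_4 + 3/10*h_5

Substituting h_5 = 0 and rearranging gives the linear system (I - Q) h = 1:
  [19/20, -3/10, -2/5, -3/20] . (h_1, h_2, h_3, h_4) = 1
  [-1/4, 3/4, -1/5, -1/10] . (h_1, h_2, h_3, h_4) = 1
  [-3/20, -9/20, 17/20, -1/20] . (h_1, h_2, h_3, h_4) = 1
  [-1/10, -1/20, -1/2, 19/20] . (h_1, h_2, h_3, h_4) = 1

Solving yields:
  h_1 = 59095/10497
  h_2 = 18265/3499
  h_3 = 54665/10497
  h_4 = 48925/10497

Starting state is 3, so the expected hitting time is h_3 = 54665/10497.

Answer: 54665/10497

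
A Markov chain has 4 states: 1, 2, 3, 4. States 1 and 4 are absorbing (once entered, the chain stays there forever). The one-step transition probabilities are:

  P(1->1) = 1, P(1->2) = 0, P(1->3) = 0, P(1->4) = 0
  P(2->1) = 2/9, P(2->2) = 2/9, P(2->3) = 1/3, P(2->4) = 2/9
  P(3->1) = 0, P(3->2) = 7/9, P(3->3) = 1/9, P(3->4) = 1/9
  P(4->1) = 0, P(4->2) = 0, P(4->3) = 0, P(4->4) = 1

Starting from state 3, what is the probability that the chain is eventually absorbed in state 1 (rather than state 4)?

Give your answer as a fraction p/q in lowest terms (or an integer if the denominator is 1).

Let a_i = P(absorbed in 1 | start in state i).
Boundary conditions: a_1 = 1, a_4 = 0.
For each transient state i, a_i = sum_j P(i->j) * a_j:
  a_2 = 2/9*a_1 + 2/9*a_2 + 1/3*a_3 + 2/9*a_4
  a_3 = 0*a_1 + 7/9*a_2 + 1/9*a_3 + 1/9*a_4

Substituting a_1 = 1 and a_4 = 0, rearrange to (I - Q) a = r where r[i] = P(i -> 1):
  [7/9, -1/3] . (a_2, a_3) = 2/9
  [-7/9, 8/9] . (a_2, a_3) = 0

Solving yields:
  a_2 = 16/35
  a_3 = 2/5

Starting state is 3, so the absorption probability is a_3 = 2/5.

Answer: 2/5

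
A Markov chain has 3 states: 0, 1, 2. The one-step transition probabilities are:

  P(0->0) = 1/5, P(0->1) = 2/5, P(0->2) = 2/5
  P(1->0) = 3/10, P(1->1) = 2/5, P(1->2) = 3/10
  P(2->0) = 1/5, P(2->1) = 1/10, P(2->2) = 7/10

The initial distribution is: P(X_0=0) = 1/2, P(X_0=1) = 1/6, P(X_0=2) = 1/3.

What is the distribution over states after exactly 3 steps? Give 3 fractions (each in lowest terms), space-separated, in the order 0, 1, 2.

Answer: 451/2000 491/2000 529/1000

Derivation:
Propagating the distribution step by step (d_{t+1} = d_t * P):
d_0 = (0=1/2, 1=1/6, 2=1/3)
  d_1[0] = 1/2*1/5 + 1/6*3/10 + 1/3*1/5 = 13/60
  d_1[1] = 1/2*2/5 + 1/6*2/5 + 1/3*1/10 = 3/10
  d_1[2] = 1/2*2/5 + 1/6*3/10 + 1/3*7/10 = 29/60
d_1 = (0=13/60, 1=3/10, 2=29/60)
  d_2[0] = 13/60*1/5 + 3/10*3/10 + 29/60*1/5 = 23/100
  d_2[1] = 13/60*2/5 + 3/10*2/5 + 29/60*1/10 = 51/200
  d_2[2] = 13/60*2/5 + 3/10*3/10 + 29/60*7/10 = 103/200
d_2 = (0=23/100, 1=51/200, 2=103/200)
  d_3[0] = 23/100*1/5 + 51/200*3/10 + 103/200*1/5 = 451/2000
  d_3[1] = 23/100*2/5 + 51/200*2/5 + 103/200*1/10 = 491/2000
  d_3[2] = 23/100*2/5 + 51/200*3/10 + 103/200*7/10 = 529/1000
d_3 = (0=451/2000, 1=491/2000, 2=529/1000)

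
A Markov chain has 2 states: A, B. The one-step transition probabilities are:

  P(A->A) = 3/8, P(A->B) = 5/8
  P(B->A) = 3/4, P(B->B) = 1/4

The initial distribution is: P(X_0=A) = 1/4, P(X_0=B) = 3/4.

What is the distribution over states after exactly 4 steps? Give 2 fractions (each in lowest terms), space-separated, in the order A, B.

Propagating the distribution step by step (d_{t+1} = d_t * P):
d_0 = (A=1/4, B=3/4)
  d_1[A] = 1/4*3/8 + 3/4*3/4 = 21/32
  d_1[B] = 1/4*5/8 + 3/4*1/4 = 11/32
d_1 = (A=21/32, B=11/32)
  d_2[A] = 21/32*3/8 + 11/32*3/4 = 129/256
  d_2[B] = 21/32*5/8 + 11/32*1/4 = 127/256
d_2 = (A=129/256, B=127/256)
  d_3[A] = 129/256*3/8 + 127/256*3/4 = 1149/2048
  d_3[B] = 129/256*5/8 + 127/256*1/4 = 899/2048
d_3 = (A=1149/2048, B=899/2048)
  d_4[A] = 1149/2048*3/8 + 899/2048*3/4 = 8841/16384
  d_4[B] = 1149/2048*5/8 + 899/2048*1/4 = 7543/16384
d_4 = (A=8841/16384, B=7543/16384)

Answer: 8841/16384 7543/16384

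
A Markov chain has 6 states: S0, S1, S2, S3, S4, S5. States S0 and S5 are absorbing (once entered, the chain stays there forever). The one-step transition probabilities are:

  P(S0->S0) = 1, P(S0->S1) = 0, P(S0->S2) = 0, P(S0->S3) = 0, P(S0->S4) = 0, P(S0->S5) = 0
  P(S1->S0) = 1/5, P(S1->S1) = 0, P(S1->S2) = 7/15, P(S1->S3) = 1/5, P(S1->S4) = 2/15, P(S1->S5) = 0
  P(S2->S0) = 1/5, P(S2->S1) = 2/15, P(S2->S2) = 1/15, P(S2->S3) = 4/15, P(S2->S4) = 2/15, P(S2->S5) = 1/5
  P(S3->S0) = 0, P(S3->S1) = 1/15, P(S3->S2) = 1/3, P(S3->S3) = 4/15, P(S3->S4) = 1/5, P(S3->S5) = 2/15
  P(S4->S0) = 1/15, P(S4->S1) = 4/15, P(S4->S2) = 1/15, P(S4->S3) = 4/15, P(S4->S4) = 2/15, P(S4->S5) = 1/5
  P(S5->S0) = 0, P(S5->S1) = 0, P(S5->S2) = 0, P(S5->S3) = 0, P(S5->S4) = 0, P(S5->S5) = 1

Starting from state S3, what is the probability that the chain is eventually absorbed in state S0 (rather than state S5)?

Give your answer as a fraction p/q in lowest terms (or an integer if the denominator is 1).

Answer: 5843/16406

Derivation:
Let a_i = P(absorbed in S0 | start in state i).
Boundary conditions: a_S0 = 1, a_S5 = 0.
For each transient state i, a_i = sum_j P(i->j) * a_j:
  a_S1 = 1/5*a_S0 + 0*a_S1 + 7/15*a_S2 + 1/5*a_S3 + 2/15*a_S4 + 0*a_S5
  a_S2 = 1/5*a_S0 + 2/15*a_S1 + 1/15*a_S2 + 4/15*a_S3 + 2/15*a_S4 + 1/5*a_S5
  a_S3 = 0*a_S0 + 1/15*a_S1 + 1/3*a_S2 + 4/15*a_S3 + 1/5*a_S4 + 2/15*a_S5
  a_S4 = 1/15*a_S0 + 4/15*a_S1 + 1/15*a_S2 + 4/15*a_S3 + 2/15*a_S4 + 1/5*a_S5

Substituting a_S0 = 1 and a_S5 = 0, rearrange to (I - Q) a = r where r[i] = P(i -> S0):
  [1, -7/15, -1/5, -2/15] . (a_S1, a_S2, a_S3, a_S4) = 1/5
  [-2/15, 14/15, -4/15, -2/15] . (a_S1, a_S2, a_S3, a_S4) = 1/5
  [-1/15, -1/3, 11/15, -1/5] . (a_S1, a_S2, a_S3, a_S4) = 0
  [-4/15, -1/15, -4/15, 13/15] . (a_S1, a_S2, a_S3, a_S4) = 1/15

Solving yields:
  a_S1 = 8711/16406
  a_S2 = 3665/8203
  a_S3 = 5843/16406
  a_S4 = 3152/8203

Starting state is S3, so the absorption probability is a_S3 = 5843/16406.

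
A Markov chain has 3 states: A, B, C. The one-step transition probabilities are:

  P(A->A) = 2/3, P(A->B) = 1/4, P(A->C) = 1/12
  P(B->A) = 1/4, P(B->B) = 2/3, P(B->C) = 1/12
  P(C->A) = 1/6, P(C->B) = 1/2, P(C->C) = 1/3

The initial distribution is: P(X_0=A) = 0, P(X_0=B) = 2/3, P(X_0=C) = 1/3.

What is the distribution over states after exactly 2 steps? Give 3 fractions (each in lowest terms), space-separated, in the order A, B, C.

Answer: 71/216 59/108 1/8

Derivation:
Propagating the distribution step by step (d_{t+1} = d_t * P):
d_0 = (A=0, B=2/3, C=1/3)
  d_1[A] = 0*2/3 + 2/3*1/4 + 1/3*1/6 = 2/9
  d_1[B] = 0*1/4 + 2/3*2/3 + 1/3*1/2 = 11/18
  d_1[C] = 0*1/12 + 2/3*1/12 + 1/3*1/3 = 1/6
d_1 = (A=2/9, B=11/18, C=1/6)
  d_2[A] = 2/9*2/3 + 11/18*1/4 + 1/6*1/6 = 71/216
  d_2[B] = 2/9*1/4 + 11/18*2/3 + 1/6*1/2 = 59/108
  d_2[C] = 2/9*1/12 + 11/18*1/12 + 1/6*1/3 = 1/8
d_2 = (A=71/216, B=59/108, C=1/8)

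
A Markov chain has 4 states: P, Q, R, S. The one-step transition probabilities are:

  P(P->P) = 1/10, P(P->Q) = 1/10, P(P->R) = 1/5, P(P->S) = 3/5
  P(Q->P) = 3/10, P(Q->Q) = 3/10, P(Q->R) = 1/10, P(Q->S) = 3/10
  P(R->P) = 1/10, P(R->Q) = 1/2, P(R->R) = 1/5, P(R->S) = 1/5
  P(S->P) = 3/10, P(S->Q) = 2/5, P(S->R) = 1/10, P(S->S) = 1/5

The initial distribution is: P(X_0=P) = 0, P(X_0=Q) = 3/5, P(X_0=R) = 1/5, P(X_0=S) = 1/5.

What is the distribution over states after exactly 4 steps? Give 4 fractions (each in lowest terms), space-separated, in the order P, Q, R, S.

Propagating the distribution step by step (d_{t+1} = d_t * P):
d_0 = (P=0, Q=3/5, R=1/5, S=1/5)
  d_1[P] = 0*1/10 + 3/5*3/10 + 1/5*1/10 + 1/5*3/10 = 13/50
  d_1[Q] = 0*1/10 + 3/5*3/10 + 1/5*1/2 + 1/5*2/5 = 9/25
  d_1[R] = 0*1/5 + 3/5*1/10 + 1/5*1/5 + 1/5*1/10 = 3/25
  d_1[S] = 0*3/5 + 3/5*3/10 + 1/5*1/5 + 1/5*1/5 = 13/50
d_1 = (P=13/50, Q=9/25, R=3/25, S=13/50)
  d_2[P] = 13/50*1/10 + 9/25*3/10 + 3/25*1/10 + 13/50*3/10 = 28/125
  d_2[Q] = 13/50*1/10 + 9/25*3/10 + 3/25*1/2 + 13/50*2/5 = 149/500
  d_2[R] = 13/50*1/5 + 9/25*1/10 + 3/25*1/5 + 13/50*1/10 = 69/500
  d_2[S] = 13/50*3/5 + 9/25*3/10 + 3/25*1/5 + 13/50*1/5 = 17/50
d_2 = (P=28/125, Q=149/500, R=69/500, S=17/50)
  d_3[P] = 28/125*1/10 + 149/500*3/10 + 69/500*1/10 + 17/50*3/10 = 569/2500
  d_3[Q] = 28/125*1/10 + 149/500*3/10 + 69/500*1/2 + 17/50*2/5 = 198/625
  d_3[R] = 28/125*1/5 + 149/500*1/10 + 69/500*1/5 + 17/50*1/10 = 681/5000
  d_3[S] = 28/125*3/5 + 149/500*3/10 + 69/500*1/5 + 17/50*1/5 = 1597/5000
d_3 = (P=569/2500, Q=198/625, R=681/5000, S=1597/5000)
  d_4[P] = 569/2500*1/10 + 198/625*3/10 + 681/5000*1/10 + 1597/5000*3/10 = 5681/25000
  d_4[Q] = 569/2500*1/10 + 198/625*3/10 + 681/5000*1/2 + 1597/5000*2/5 = 15683/50000
  d_4[R] = 569/2500*1/5 + 198/625*1/10 + 681/5000*1/5 + 1597/5000*1/10 = 6819/50000
  d_4[S] = 569/2500*3/5 + 198/625*3/10 + 681/5000*1/5 + 1597/5000*1/5 = 2017/6250
d_4 = (P=5681/25000, Q=15683/50000, R=6819/50000, S=2017/6250)

Answer: 5681/25000 15683/50000 6819/50000 2017/6250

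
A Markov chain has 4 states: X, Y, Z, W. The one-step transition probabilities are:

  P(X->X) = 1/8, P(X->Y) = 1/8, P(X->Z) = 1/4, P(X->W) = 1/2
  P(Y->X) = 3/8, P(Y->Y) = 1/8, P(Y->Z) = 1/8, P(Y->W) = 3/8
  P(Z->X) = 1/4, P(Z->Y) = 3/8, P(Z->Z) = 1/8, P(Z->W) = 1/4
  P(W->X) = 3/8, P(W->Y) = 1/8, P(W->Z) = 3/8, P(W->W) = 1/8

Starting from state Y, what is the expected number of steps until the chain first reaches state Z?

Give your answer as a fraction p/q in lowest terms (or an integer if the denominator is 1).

Answer: 200/49

Derivation:
Let h_i = expected steps to first reach Z from state i.
Boundary: h_Z = 0.
First-step equations for the other states:
  h_X = 1 + 1/8*h_X + 1/8*h_Y + 1/4*h_Z + 1/2*h_W
  h_Y = 1 + 3/8*h_X + 1/8*h_Y + 1/8*h_Z + 3/8*h_W
  h_W = 1 + 3/8*h_X + 1/8*h_Y + 3/8*h_Z + 1/8*h_W

Substituting h_Z = 0 and rearranging gives the linear system (I - Q) h = 1:
  [7/8, -1/8, -1/2] . (h_X, h_Y, h_W) = 1
  [-3/8, 7/8, -3/8] . (h_X, h_Y, h_W) = 1
  [-3/8, -1/8, 7/8] . (h_X, h_Y, h_W) = 1

Solving yields:
  h_X = 176/49
  h_Y = 200/49
  h_W = 160/49

Starting state is Y, so the expected hitting time is h_Y = 200/49.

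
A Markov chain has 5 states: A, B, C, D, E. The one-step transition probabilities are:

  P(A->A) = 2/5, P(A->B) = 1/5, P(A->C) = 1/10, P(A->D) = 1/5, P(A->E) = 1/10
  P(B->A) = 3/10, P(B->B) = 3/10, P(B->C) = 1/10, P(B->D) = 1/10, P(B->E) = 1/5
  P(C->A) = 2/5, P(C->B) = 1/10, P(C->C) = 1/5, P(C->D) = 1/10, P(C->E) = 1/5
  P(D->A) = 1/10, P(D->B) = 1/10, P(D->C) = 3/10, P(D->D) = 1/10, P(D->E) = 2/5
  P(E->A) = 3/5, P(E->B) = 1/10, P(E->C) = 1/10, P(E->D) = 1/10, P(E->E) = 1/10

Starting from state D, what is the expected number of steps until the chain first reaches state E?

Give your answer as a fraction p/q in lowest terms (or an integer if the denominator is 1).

Answer: 3240/803

Derivation:
Let h_i = expected steps to first reach E from state i.
Boundary: h_E = 0.
First-step equations for the other states:
  h_A = 1 + 2/5*h_A + 1/5*h_B + 1/10*h_C + 1/5*h_D + 1/10*h_E
  h_B = 1 + 3/10*h_A + 3/10*h_B + 1/10*h_C + 1/10*h_D + 1/5*h_E
  h_C = 1 + 2/5*h_A + 1/10*h_B + 1/5*h_C + 1/10*h_D + 1/5*h_E
  h_D = 1 + 1/10*h_A + 1/10*h_B + 3/10*h_C + 1/10*h_D + 2/5*h_E

Substituting h_E = 0 and rearranging gives the linear system (I - Q) h = 1:
  [3/5, -1/5, -1/10, -1/5] . (h_A, h_B, h_C, h_D) = 1
  [-3/10, 7/10, -1/10, -1/10] . (h_A, h_B, h_C, h_D) = 1
  [-2/5, -1/10, 4/5, -1/10] . (h_A, h_B, h_C, h_D) = 1
  [-1/10, -1/10, -3/10, 9/10] . (h_A, h_B, h_C, h_D) = 1

Solving yields:
  h_A = 4490/803
  h_B = 4130/803
  h_C = 4170/803
  h_D = 3240/803

Starting state is D, so the expected hitting time is h_D = 3240/803.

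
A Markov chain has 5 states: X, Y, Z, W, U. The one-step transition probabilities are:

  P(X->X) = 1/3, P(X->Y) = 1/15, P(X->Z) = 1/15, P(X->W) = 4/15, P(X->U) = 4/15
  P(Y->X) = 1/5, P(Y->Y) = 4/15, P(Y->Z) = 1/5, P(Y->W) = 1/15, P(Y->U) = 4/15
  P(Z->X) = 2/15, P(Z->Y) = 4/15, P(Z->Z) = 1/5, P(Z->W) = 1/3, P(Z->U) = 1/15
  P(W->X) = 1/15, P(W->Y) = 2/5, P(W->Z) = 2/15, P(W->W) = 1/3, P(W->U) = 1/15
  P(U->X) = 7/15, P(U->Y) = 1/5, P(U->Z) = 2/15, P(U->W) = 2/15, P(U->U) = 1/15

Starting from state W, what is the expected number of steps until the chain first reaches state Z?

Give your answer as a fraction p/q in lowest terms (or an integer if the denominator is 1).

Answer: 14280/1933

Derivation:
Let h_i = expected steps to first reach Z from state i.
Boundary: h_Z = 0.
First-step equations for the other states:
  h_X = 1 + 1/3*h_X + 1/15*h_Y + 1/15*h_Z + 4/15*h_W + 4/15*h_U
  h_Y = 1 + 1/5*h_X + 4/15*h_Y + 1/5*h_Z + 1/15*h_W + 4/15*h_U
  h_W = 1 + 1/15*h_X + 2/5*h_Y + 2/15*h_Z + 1/3*h_W + 1/15*h_U
  h_U = 1 + 7/15*h_X + 1/5*h_Y + 2/15*h_Z + 2/15*h_W + 1/15*h_U

Substituting h_Z = 0 and rearranging gives the linear system (I - Q) h = 1:
  [2/3, -1/15, -4/15, -4/15] . (h_X, h_Y, h_W, h_U) = 1
  [-1/5, 11/15, -1/15, -4/15] . (h_X, h_Y, h_W, h_U) = 1
  [-1/15, -2/5, 2/3, -1/15] . (h_X, h_Y, h_W, h_U) = 1
  [-7/15, -1/5, -2/15, 14/15] . (h_X, h_Y, h_W, h_U) = 1

Solving yields:
  h_X = 16020/1933
  h_Y = 13785/1933
  h_W = 14280/1933
  h_U = 15075/1933

Starting state is W, so the expected hitting time is h_W = 14280/1933.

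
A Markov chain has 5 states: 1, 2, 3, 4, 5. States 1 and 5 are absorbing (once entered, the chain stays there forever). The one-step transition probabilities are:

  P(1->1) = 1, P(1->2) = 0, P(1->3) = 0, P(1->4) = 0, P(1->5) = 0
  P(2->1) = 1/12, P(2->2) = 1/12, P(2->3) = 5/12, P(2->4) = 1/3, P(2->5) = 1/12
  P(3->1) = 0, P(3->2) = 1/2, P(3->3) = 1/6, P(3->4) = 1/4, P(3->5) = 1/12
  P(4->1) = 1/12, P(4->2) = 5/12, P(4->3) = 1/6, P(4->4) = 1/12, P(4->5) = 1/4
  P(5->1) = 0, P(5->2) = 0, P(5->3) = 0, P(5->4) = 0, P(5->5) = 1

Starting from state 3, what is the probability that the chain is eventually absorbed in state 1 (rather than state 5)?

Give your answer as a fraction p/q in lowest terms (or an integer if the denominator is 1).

Let a_i = P(absorbed in 1 | start in state i).
Boundary conditions: a_1 = 1, a_5 = 0.
For each transient state i, a_i = sum_j P(i->j) * a_j:
  a_2 = 1/12*a_1 + 1/12*a_2 + 5/12*a_3 + 1/3*a_4 + 1/12*a_5
  a_3 = 0*a_1 + 1/2*a_2 + 1/6*a_3 + 1/4*a_4 + 1/12*a_5
  a_4 = 1/12*a_1 + 5/12*a_2 + 1/6*a_3 + 1/12*a_4 + 1/4*a_5

Substituting a_1 = 1 and a_5 = 0, rearrange to (I - Q) a = r where r[i] = P(i -> 1):
  [11/12, -5/12, -1/3] . (a_2, a_3, a_4) = 1/12
  [-1/2, 5/6, -1/4] . (a_2, a_3, a_4) = 0
  [-5/12, -1/6, 11/12] . (a_2, a_3, a_4) = 1/12

Solving yields:
  a_2 = 159/491
  a_3 = 138/491
  a_4 = 142/491

Starting state is 3, so the absorption probability is a_3 = 138/491.

Answer: 138/491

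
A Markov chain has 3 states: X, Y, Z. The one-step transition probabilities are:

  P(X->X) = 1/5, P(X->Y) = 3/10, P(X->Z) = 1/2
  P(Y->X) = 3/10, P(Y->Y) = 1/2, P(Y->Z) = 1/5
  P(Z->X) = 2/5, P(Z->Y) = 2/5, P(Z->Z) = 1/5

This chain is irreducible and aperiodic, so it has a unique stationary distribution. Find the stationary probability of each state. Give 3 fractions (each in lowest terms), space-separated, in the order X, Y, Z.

Answer: 32/107 44/107 31/107

Derivation:
The stationary distribution satisfies pi = pi * P, i.e.:
  pi_X = 1/5*pi_X + 3/10*pi_Y + 2/5*pi_Z
  pi_Y = 3/10*pi_X + 1/2*pi_Y + 2/5*pi_Z
  pi_Z = 1/2*pi_X + 1/5*pi_Y + 1/5*pi_Z
with normalization: pi_X + pi_Y + pi_Z = 1.

Using the first 2 balance equations plus normalization, the linear system A*pi = b is:
  [-4/5, 3/10, 2/5] . pi = 0
  [3/10, -1/2, 2/5] . pi = 0
  [1, 1, 1] . pi = 1

Solving yields:
  pi_X = 32/107
  pi_Y = 44/107
  pi_Z = 31/107

Verification (pi * P):
  32/107*1/5 + 44/107*3/10 + 31/107*2/5 = 32/107 = pi_X  (ok)
  32/107*3/10 + 44/107*1/2 + 31/107*2/5 = 44/107 = pi_Y  (ok)
  32/107*1/2 + 44/107*1/5 + 31/107*1/5 = 31/107 = pi_Z  (ok)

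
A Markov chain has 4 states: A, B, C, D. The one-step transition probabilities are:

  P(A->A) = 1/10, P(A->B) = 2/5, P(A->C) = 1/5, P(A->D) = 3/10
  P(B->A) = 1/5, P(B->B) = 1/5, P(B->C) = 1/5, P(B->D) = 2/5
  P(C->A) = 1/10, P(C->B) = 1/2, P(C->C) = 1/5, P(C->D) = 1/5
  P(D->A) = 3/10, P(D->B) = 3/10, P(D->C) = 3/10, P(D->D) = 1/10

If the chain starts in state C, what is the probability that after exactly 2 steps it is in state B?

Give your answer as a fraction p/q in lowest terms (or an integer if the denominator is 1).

Answer: 3/10

Derivation:
Computing P^2 by repeated multiplication:
P^1 =
  A: [1/10, 2/5, 1/5, 3/10]
  B: [1/5, 1/5, 1/5, 2/5]
  C: [1/10, 1/2, 1/5, 1/5]
  D: [3/10, 3/10, 3/10, 1/10]
P^2 =
  A: [1/5, 31/100, 23/100, 13/50]
  B: [1/5, 17/50, 6/25, 11/50]
  C: [19/100, 3/10, 11/50, 29/100]
  D: [3/20, 9/25, 21/100, 7/25]

(P^2)[C -> B] = 3/10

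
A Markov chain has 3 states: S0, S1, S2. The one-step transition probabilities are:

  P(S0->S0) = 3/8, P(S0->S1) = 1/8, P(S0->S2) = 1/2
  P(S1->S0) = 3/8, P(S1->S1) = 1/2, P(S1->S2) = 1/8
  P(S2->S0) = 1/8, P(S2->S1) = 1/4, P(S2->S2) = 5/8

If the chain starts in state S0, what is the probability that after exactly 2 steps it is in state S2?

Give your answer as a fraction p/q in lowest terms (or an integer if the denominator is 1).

Answer: 33/64

Derivation:
Computing P^2 by repeated multiplication:
P^1 =
  S0: [3/8, 1/8, 1/2]
  S1: [3/8, 1/2, 1/8]
  S2: [1/8, 1/4, 5/8]
P^2 =
  S0: [1/4, 15/64, 33/64]
  S1: [11/32, 21/64, 21/64]
  S2: [7/32, 19/64, 31/64]

(P^2)[S0 -> S2] = 33/64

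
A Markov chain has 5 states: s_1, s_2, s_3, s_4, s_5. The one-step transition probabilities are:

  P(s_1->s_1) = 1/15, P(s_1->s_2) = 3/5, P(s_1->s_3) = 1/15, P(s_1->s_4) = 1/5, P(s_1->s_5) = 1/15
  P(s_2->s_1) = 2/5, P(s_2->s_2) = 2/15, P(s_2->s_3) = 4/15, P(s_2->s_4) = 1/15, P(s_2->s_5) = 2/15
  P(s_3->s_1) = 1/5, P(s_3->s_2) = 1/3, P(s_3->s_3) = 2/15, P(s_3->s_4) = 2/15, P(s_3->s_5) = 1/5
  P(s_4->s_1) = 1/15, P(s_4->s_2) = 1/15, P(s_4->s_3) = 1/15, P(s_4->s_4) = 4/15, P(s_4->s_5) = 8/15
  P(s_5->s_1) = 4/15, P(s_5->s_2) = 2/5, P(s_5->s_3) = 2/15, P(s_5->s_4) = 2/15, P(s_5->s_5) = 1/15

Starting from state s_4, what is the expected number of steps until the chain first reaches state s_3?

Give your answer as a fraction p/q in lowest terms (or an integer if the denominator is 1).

Answer: 24015/3248

Derivation:
Let h_i = expected steps to first reach s_3 from state i.
Boundary: h_s_3 = 0.
First-step equations for the other states:
  h_s_1 = 1 + 1/15*h_s_1 + 3/5*h_s_2 + 1/15*h_s_3 + 1/5*h_s_4 + 1/15*h_s_5
  h_s_2 = 1 + 2/5*h_s_1 + 2/15*h_s_2 + 4/15*h_s_3 + 1/15*h_s_4 + 2/15*h_s_5
  h_s_4 = 1 + 1/15*h_s_1 + 1/15*h_s_2 + 1/15*h_s_3 + 4/15*h_s_4 + 8/15*h_s_5
  h_s_5 = 1 + 4/15*h_s_1 + 2/5*h_s_2 + 2/15*h_s_3 + 2/15*h_s_4 + 1/15*h_s_5

Substituting h_s_3 = 0 and rearranging gives the linear system (I - Q) h = 1:
  [14/15, -3/5, -1/5, -1/15] . (h_s_1, h_s_2, h_s_4, h_s_5) = 1
  [-2/5, 13/15, -1/15, -2/15] . (h_s_1, h_s_2, h_s_4, h_s_5) = 1
  [-1/15, -1/15, 11/15, -8/15] . (h_s_1, h_s_2, h_s_4, h_s_5) = 1
  [-4/15, -2/5, -2/15, 14/15] . (h_s_1, h_s_2, h_s_4, h_s_5) = 1

Solving yields:
  h_s_1 = 11315/1624
  h_s_2 = 19375/3248
  h_s_4 = 24015/3248
  h_s_5 = 1355/203

Starting state is s_4, so the expected hitting time is h_s_4 = 24015/3248.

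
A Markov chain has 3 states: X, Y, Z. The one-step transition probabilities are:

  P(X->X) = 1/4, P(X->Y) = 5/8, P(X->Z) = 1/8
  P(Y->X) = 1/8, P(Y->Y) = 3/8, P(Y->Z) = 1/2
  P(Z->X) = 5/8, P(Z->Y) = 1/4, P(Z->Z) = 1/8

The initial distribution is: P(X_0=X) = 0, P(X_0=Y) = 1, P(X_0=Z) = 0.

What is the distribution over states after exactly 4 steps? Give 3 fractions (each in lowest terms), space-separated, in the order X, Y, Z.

Answer: 1189/4096 215/512 1187/4096

Derivation:
Propagating the distribution step by step (d_{t+1} = d_t * P):
d_0 = (X=0, Y=1, Z=0)
  d_1[X] = 0*1/4 + 1*1/8 + 0*5/8 = 1/8
  d_1[Y] = 0*5/8 + 1*3/8 + 0*1/4 = 3/8
  d_1[Z] = 0*1/8 + 1*1/2 + 0*1/8 = 1/2
d_1 = (X=1/8, Y=3/8, Z=1/2)
  d_2[X] = 1/8*1/4 + 3/8*1/8 + 1/2*5/8 = 25/64
  d_2[Y] = 1/8*5/8 + 3/8*3/8 + 1/2*1/4 = 11/32
  d_2[Z] = 1/8*1/8 + 3/8*1/2 + 1/2*1/8 = 17/64
d_2 = (X=25/64, Y=11/32, Z=17/64)
  d_3[X] = 25/64*1/4 + 11/32*1/8 + 17/64*5/8 = 157/512
  d_3[Y] = 25/64*5/8 + 11/32*3/8 + 17/64*1/4 = 225/512
  d_3[Z] = 25/64*1/8 + 11/32*1/2 + 17/64*1/8 = 65/256
d_3 = (X=157/512, Y=225/512, Z=65/256)
  d_4[X] = 157/512*1/4 + 225/512*1/8 + 65/256*5/8 = 1189/4096
  d_4[Y] = 157/512*5/8 + 225/512*3/8 + 65/256*1/4 = 215/512
  d_4[Z] = 157/512*1/8 + 225/512*1/2 + 65/256*1/8 = 1187/4096
d_4 = (X=1189/4096, Y=215/512, Z=1187/4096)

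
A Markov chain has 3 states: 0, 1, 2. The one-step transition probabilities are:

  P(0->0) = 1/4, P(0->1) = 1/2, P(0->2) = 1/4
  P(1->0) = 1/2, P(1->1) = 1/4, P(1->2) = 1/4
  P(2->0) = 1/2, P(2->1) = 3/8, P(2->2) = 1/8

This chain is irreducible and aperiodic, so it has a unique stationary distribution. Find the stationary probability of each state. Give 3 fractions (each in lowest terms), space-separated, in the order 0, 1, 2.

The stationary distribution satisfies pi = pi * P, i.e.:
  pi_0 = 1/4*pi_0 + 1/2*pi_1 + 1/2*pi_2
  pi_1 = 1/2*pi_0 + 1/4*pi_1 + 3/8*pi_2
  pi_2 = 1/4*pi_0 + 1/4*pi_1 + 1/8*pi_2
with normalization: pi_0 + pi_1 + pi_2 = 1.

Using the first 2 balance equations plus normalization, the linear system A*pi = b is:
  [-3/4, 1/2, 1/2] . pi = 0
  [1/2, -3/4, 3/8] . pi = 0
  [1, 1, 1] . pi = 1

Solving yields:
  pi_0 = 2/5
  pi_1 = 17/45
  pi_2 = 2/9

Verification (pi * P):
  2/5*1/4 + 17/45*1/2 + 2/9*1/2 = 2/5 = pi_0  (ok)
  2/5*1/2 + 17/45*1/4 + 2/9*3/8 = 17/45 = pi_1  (ok)
  2/5*1/4 + 17/45*1/4 + 2/9*1/8 = 2/9 = pi_2  (ok)

Answer: 2/5 17/45 2/9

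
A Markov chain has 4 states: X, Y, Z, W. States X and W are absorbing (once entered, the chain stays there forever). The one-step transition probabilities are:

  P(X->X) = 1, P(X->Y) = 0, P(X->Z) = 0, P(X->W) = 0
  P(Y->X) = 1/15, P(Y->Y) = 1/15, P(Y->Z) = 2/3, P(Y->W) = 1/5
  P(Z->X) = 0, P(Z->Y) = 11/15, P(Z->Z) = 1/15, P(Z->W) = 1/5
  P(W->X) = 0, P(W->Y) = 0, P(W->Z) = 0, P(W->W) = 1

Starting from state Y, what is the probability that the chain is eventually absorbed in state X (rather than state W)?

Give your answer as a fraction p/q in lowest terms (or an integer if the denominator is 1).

Let a_i = P(absorbed in X | start in state i).
Boundary conditions: a_X = 1, a_W = 0.
For each transient state i, a_i = sum_j P(i->j) * a_j:
  a_Y = 1/15*a_X + 1/15*a_Y + 2/3*a_Z + 1/5*a_W
  a_Z = 0*a_X + 11/15*a_Y + 1/15*a_Z + 1/5*a_W

Substituting a_X = 1 and a_W = 0, rearrange to (I - Q) a = r where r[i] = P(i -> X):
  [14/15, -2/3] . (a_Y, a_Z) = 1/15
  [-11/15, 14/15] . (a_Y, a_Z) = 0

Solving yields:
  a_Y = 7/43
  a_Z = 11/86

Starting state is Y, so the absorption probability is a_Y = 7/43.

Answer: 7/43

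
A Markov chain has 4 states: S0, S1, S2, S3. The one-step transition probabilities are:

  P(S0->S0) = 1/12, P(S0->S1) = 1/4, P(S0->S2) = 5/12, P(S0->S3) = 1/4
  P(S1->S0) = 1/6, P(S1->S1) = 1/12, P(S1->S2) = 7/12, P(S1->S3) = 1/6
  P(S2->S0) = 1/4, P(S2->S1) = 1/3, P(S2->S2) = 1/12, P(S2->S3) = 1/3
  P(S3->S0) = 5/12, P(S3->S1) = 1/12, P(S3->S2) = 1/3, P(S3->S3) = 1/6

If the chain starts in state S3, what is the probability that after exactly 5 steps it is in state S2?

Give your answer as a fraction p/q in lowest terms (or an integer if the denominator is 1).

Answer: 40405/124416

Derivation:
Computing P^5 by repeated multiplication:
P^1 =
  S0: [1/12, 1/4, 5/12, 1/4]
  S1: [1/6, 1/12, 7/12, 1/6]
  S2: [1/4, 1/3, 1/12, 1/3]
  S3: [5/12, 1/12, 1/3, 1/6]
P^2 =
  S0: [37/144, 29/144, 43/144, 35/144]
  S1: [35/144, 37/144, 2/9, 5/18]
  S2: [17/72, 7/48, 5/12, 29/144]
  S3: [29/144, 17/72, 11/36, 37/144]
P^3 =
  S0: [133/576, 347/1728, 571/1728, 137/576]
  S1: [15/64, 155/864, 313/864, 43/192]
  S2: [401/1728, 49/216, 493/1728, 221/864]
  S3: [23/96, 167/864, 575/1728, 15/64]
P^4 =
  S0: [4861/20736, 157/768, 2213/6912, 4997/20736]
  S1: [2419/10368, 23/108, 2123/6912, 5113/20736]
  S2: [2437/10368, 4009/20736, 3505/10368, 4843/20736]
  S3: [151/648, 1427/6912, 2201/6912, 1255/5184]
P^5 =
  S0: [58241/248832, 50375/248832, 80605/248832, 59611/248832]
  S1: [29171/124416, 49519/248832, 81923/248832, 7381/31104]
  S2: [19379/82944, 25757/124416, 78815/248832, 10061/41472]
  S3: [58303/248832, 50209/248832, 40405/124416, 29755/124416]

(P^5)[S3 -> S2] = 40405/124416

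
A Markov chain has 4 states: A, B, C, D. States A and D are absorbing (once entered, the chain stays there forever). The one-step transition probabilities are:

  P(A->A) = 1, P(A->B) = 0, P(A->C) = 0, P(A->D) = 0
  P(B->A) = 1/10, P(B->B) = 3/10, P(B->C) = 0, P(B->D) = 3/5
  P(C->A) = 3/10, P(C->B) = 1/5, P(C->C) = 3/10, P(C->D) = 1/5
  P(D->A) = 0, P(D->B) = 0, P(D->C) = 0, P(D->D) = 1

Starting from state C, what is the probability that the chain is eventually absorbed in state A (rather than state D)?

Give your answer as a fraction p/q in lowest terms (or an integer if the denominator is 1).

Let a_i = P(absorbed in A | start in state i).
Boundary conditions: a_A = 1, a_D = 0.
For each transient state i, a_i = sum_j P(i->j) * a_j:
  a_B = 1/10*a_A + 3/10*a_B + 0*a_C + 3/5*a_D
  a_C = 3/10*a_A + 1/5*a_B + 3/10*a_C + 1/5*a_D

Substituting a_A = 1 and a_D = 0, rearrange to (I - Q) a = r where r[i] = P(i -> A):
  [7/10, 0] . (a_B, a_C) = 1/10
  [-1/5, 7/10] . (a_B, a_C) = 3/10

Solving yields:
  a_B = 1/7
  a_C = 23/49

Starting state is C, so the absorption probability is a_C = 23/49.

Answer: 23/49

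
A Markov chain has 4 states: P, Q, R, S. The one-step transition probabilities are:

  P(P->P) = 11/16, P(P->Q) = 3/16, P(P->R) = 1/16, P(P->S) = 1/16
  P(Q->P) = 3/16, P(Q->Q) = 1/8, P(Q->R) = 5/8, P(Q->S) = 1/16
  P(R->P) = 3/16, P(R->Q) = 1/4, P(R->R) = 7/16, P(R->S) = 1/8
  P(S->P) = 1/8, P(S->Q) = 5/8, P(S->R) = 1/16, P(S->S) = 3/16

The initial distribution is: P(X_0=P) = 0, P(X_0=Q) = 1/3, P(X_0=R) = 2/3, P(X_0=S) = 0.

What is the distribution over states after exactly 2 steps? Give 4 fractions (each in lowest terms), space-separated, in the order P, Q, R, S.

Answer: 211/768 193/768 47/128 41/384

Derivation:
Propagating the distribution step by step (d_{t+1} = d_t * P):
d_0 = (P=0, Q=1/3, R=2/3, S=0)
  d_1[P] = 0*11/16 + 1/3*3/16 + 2/3*3/16 + 0*1/8 = 3/16
  d_1[Q] = 0*3/16 + 1/3*1/8 + 2/3*1/4 + 0*5/8 = 5/24
  d_1[R] = 0*1/16 + 1/3*5/8 + 2/3*7/16 + 0*1/16 = 1/2
  d_1[S] = 0*1/16 + 1/3*1/16 + 2/3*1/8 + 0*3/16 = 5/48
d_1 = (P=3/16, Q=5/24, R=1/2, S=5/48)
  d_2[P] = 3/16*11/16 + 5/24*3/16 + 1/2*3/16 + 5/48*1/8 = 211/768
  d_2[Q] = 3/16*3/16 + 5/24*1/8 + 1/2*1/4 + 5/48*5/8 = 193/768
  d_2[R] = 3/16*1/16 + 5/24*5/8 + 1/2*7/16 + 5/48*1/16 = 47/128
  d_2[S] = 3/16*1/16 + 5/24*1/16 + 1/2*1/8 + 5/48*3/16 = 41/384
d_2 = (P=211/768, Q=193/768, R=47/128, S=41/384)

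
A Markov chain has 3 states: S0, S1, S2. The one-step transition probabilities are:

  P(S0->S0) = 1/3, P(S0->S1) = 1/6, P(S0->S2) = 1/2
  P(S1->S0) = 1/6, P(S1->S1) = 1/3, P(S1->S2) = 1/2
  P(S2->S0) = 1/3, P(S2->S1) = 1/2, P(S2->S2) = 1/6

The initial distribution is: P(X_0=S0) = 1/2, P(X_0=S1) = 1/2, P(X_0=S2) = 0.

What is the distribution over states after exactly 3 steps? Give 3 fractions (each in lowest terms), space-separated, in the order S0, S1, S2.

Propagating the distribution step by step (d_{t+1} = d_t * P):
d_0 = (S0=1/2, S1=1/2, S2=0)
  d_1[S0] = 1/2*1/3 + 1/2*1/6 + 0*1/3 = 1/4
  d_1[S1] = 1/2*1/6 + 1/2*1/3 + 0*1/2 = 1/4
  d_1[S2] = 1/2*1/2 + 1/2*1/2 + 0*1/6 = 1/2
d_1 = (S0=1/4, S1=1/4, S2=1/2)
  d_2[S0] = 1/4*1/3 + 1/4*1/6 + 1/2*1/3 = 7/24
  d_2[S1] = 1/4*1/6 + 1/4*1/3 + 1/2*1/2 = 3/8
  d_2[S2] = 1/4*1/2 + 1/4*1/2 + 1/2*1/6 = 1/3
d_2 = (S0=7/24, S1=3/8, S2=1/3)
  d_3[S0] = 7/24*1/3 + 3/8*1/6 + 1/3*1/3 = 13/48
  d_3[S1] = 7/24*1/6 + 3/8*1/3 + 1/3*1/2 = 49/144
  d_3[S2] = 7/24*1/2 + 3/8*1/2 + 1/3*1/6 = 7/18
d_3 = (S0=13/48, S1=49/144, S2=7/18)

Answer: 13/48 49/144 7/18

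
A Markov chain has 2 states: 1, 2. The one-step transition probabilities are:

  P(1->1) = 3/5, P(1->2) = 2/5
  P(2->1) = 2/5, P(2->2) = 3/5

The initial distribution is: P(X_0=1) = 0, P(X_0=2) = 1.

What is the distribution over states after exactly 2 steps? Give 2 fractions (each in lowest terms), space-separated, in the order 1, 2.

Propagating the distribution step by step (d_{t+1} = d_t * P):
d_0 = (1=0, 2=1)
  d_1[1] = 0*3/5 + 1*2/5 = 2/5
  d_1[2] = 0*2/5 + 1*3/5 = 3/5
d_1 = (1=2/5, 2=3/5)
  d_2[1] = 2/5*3/5 + 3/5*2/5 = 12/25
  d_2[2] = 2/5*2/5 + 3/5*3/5 = 13/25
d_2 = (1=12/25, 2=13/25)

Answer: 12/25 13/25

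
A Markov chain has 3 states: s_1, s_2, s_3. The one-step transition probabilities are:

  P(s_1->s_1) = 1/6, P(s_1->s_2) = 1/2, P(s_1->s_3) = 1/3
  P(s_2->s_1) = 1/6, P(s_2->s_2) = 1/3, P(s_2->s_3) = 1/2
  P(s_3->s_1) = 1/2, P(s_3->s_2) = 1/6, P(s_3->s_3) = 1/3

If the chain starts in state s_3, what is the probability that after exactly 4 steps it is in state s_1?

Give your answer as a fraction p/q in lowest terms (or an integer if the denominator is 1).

Answer: 193/648

Derivation:
Computing P^4 by repeated multiplication:
P^1 =
  s_1: [1/6, 1/2, 1/3]
  s_2: [1/6, 1/3, 1/2]
  s_3: [1/2, 1/6, 1/3]
P^2 =
  s_1: [5/18, 11/36, 5/12]
  s_2: [1/3, 5/18, 7/18]
  s_3: [5/18, 13/36, 13/36]
P^3 =
  s_1: [11/36, 67/216, 83/216]
  s_2: [8/27, 35/108, 41/108]
  s_3: [31/108, 23/72, 85/216]
P^4 =
  s_1: [191/648, 415/1296, 499/1296]
  s_2: [95/324, 23/72, 251/648]
  s_3: [193/648, 409/1296, 167/432]

(P^4)[s_3 -> s_1] = 193/648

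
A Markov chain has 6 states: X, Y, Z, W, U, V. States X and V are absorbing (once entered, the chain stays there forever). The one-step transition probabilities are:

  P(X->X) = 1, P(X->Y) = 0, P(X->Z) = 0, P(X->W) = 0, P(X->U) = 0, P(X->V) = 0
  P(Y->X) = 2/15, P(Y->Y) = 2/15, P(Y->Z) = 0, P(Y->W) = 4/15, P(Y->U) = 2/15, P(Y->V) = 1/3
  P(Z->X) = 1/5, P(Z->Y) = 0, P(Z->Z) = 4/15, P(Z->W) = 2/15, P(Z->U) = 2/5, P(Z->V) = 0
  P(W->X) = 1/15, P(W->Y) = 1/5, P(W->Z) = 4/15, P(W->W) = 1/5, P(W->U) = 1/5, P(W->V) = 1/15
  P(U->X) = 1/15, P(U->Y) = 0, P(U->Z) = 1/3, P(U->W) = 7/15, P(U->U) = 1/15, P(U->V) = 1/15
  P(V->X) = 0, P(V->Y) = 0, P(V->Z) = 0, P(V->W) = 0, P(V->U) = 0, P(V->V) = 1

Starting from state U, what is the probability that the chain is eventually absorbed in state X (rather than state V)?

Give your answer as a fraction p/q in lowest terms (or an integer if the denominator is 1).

Answer: 6385/10301

Derivation:
Let a_i = P(absorbed in X | start in state i).
Boundary conditions: a_X = 1, a_V = 0.
For each transient state i, a_i = sum_j P(i->j) * a_j:
  a_Y = 2/15*a_X + 2/15*a_Y + 0*a_Z + 4/15*a_W + 2/15*a_U + 1/3*a_V
  a_Z = 1/5*a_X + 0*a_Y + 4/15*a_Z + 2/15*a_W + 2/5*a_U + 0*a_V
  a_W = 1/15*a_X + 1/5*a_Y + 4/15*a_Z + 1/5*a_W + 1/5*a_U + 1/15*a_V
  a_U = 1/15*a_X + 0*a_Y + 1/3*a_Z + 7/15*a_W + 1/15*a_U + 1/15*a_V

Substituting a_X = 1 and a_V = 0, rearrange to (I - Q) a = r where r[i] = P(i -> X):
  [13/15, 0, -4/15, -2/15] . (a_Y, a_Z, a_W, a_U) = 2/15
  [0, 11/15, -2/15, -2/5] . (a_Y, a_Z, a_W, a_U) = 1/5
  [-1/5, -4/15, 4/5, -1/5] . (a_Y, a_Z, a_W, a_U) = 1/15
  [0, -1/3, -7/15, 14/15] . (a_Y, a_Z, a_W, a_U) = 1/15

Solving yields:
  a_Y = 4420/10301
  a_Z = 7387/10301
  a_W = 6022/10301
  a_U = 6385/10301

Starting state is U, so the absorption probability is a_U = 6385/10301.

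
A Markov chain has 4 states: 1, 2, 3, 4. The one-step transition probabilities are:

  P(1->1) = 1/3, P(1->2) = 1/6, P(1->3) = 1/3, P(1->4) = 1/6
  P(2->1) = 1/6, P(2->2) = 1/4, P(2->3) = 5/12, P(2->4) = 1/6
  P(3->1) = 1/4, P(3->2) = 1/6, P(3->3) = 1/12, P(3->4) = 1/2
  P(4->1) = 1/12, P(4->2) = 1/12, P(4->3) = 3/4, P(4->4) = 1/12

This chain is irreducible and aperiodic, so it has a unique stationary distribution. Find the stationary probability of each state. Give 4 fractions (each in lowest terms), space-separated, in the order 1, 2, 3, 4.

The stationary distribution satisfies pi = pi * P, i.e.:
  pi_1 = 1/3*pi_1 + 1/6*pi_2 + 1/4*pi_3 + 1/12*pi_4
  pi_2 = 1/6*pi_1 + 1/4*pi_2 + 1/6*pi_3 + 1/12*pi_4
  pi_3 = 1/3*pi_1 + 5/12*pi_2 + 1/12*pi_3 + 3/4*pi_4
  pi_4 = 1/6*pi_1 + 1/6*pi_2 + 1/2*pi_3 + 1/12*pi_4
with normalization: pi_1 + pi_2 + pi_3 + pi_4 = 1.

Using the first 3 balance equations plus normalization, the linear system A*pi = b is:
  [-2/3, 1/6, 1/4, 1/12] . pi = 0
  [1/6, -3/4, 1/6, 1/12] . pi = 0
  [1/3, 5/12, -11/12, 3/4] . pi = 0
  [1, 1, 1, 1] . pi = 1

Solving yields:
  pi_1 = 135/643
  pi_2 = 304/1929
  pi_3 = 706/1929
  pi_4 = 514/1929

Verification (pi * P):
  135/643*1/3 + 304/1929*1/6 + 706/1929*1/4 + 514/1929*1/12 = 135/643 = pi_1  (ok)
  135/643*1/6 + 304/1929*1/4 + 706/1929*1/6 + 514/1929*1/12 = 304/1929 = pi_2  (ok)
  135/643*1/3 + 304/1929*5/12 + 706/1929*1/12 + 514/1929*3/4 = 706/1929 = pi_3  (ok)
  135/643*1/6 + 304/1929*1/6 + 706/1929*1/2 + 514/1929*1/12 = 514/1929 = pi_4  (ok)

Answer: 135/643 304/1929 706/1929 514/1929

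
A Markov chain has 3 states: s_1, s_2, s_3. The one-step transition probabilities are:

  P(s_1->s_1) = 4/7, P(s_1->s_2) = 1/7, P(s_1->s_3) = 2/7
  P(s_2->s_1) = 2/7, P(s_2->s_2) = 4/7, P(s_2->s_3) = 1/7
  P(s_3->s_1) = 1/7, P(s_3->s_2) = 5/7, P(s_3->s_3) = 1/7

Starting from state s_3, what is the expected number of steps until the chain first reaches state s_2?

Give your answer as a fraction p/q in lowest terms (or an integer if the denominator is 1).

Let h_i = expected steps to first reach s_2 from state i.
Boundary: h_s_2 = 0.
First-step equations for the other states:
  h_s_1 = 1 + 4/7*h_s_1 + 1/7*h_s_2 + 2/7*h_s_3
  h_s_3 = 1 + 1/7*h_s_1 + 5/7*h_s_2 + 1/7*h_s_3

Substituting h_s_2 = 0 and rearranging gives the linear system (I - Q) h = 1:
  [3/7, -2/7] . (h_s_1, h_s_3) = 1
  [-1/7, 6/7] . (h_s_1, h_s_3) = 1

Solving yields:
  h_s_1 = 7/2
  h_s_3 = 7/4

Starting state is s_3, so the expected hitting time is h_s_3 = 7/4.

Answer: 7/4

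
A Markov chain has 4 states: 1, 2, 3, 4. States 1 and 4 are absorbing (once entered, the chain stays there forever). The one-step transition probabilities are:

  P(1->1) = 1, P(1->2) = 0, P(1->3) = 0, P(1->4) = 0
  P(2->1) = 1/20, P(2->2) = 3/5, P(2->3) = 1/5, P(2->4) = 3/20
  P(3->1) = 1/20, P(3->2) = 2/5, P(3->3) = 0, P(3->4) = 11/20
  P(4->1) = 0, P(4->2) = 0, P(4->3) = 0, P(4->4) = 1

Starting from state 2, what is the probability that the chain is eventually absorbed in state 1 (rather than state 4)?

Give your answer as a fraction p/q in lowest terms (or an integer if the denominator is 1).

Answer: 3/16

Derivation:
Let a_i = P(absorbed in 1 | start in state i).
Boundary conditions: a_1 = 1, a_4 = 0.
For each transient state i, a_i = sum_j P(i->j) * a_j:
  a_2 = 1/20*a_1 + 3/5*a_2 + 1/5*a_3 + 3/20*a_4
  a_3 = 1/20*a_1 + 2/5*a_2 + 0*a_3 + 11/20*a_4

Substituting a_1 = 1 and a_4 = 0, rearrange to (I - Q) a = r where r[i] = P(i -> 1):
  [2/5, -1/5] . (a_2, a_3) = 1/20
  [-2/5, 1] . (a_2, a_3) = 1/20

Solving yields:
  a_2 = 3/16
  a_3 = 1/8

Starting state is 2, so the absorption probability is a_2 = 3/16.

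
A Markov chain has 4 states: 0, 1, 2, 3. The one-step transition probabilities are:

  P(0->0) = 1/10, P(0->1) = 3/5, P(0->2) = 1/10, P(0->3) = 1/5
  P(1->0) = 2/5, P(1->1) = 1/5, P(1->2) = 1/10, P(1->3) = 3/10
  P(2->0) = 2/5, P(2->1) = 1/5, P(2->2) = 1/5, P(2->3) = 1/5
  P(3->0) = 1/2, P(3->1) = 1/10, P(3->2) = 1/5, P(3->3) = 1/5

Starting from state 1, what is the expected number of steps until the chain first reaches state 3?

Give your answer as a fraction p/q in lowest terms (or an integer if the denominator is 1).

Let h_i = expected steps to first reach 3 from state i.
Boundary: h_3 = 0.
First-step equations for the other states:
  h_0 = 1 + 1/10*h_0 + 3/5*h_1 + 1/10*h_2 + 1/5*h_3
  h_1 = 1 + 2/5*h_0 + 1/5*h_1 + 1/10*h_2 + 3/10*h_3
  h_2 = 1 + 2/5*h_0 + 1/5*h_1 + 1/5*h_2 + 1/5*h_3

Substituting h_3 = 0 and rearranging gives the linear system (I - Q) h = 1:
  [9/10, -3/5, -1/10] . (h_0, h_1, h_2) = 1
  [-2/5, 4/5, -1/10] . (h_0, h_1, h_2) = 1
  [-2/5, -1/5, 4/5] . (h_0, h_1, h_2) = 1

Solving yields:
  h_0 = 630/151
  h_1 = 585/151
  h_2 = 650/151

Starting state is 1, so the expected hitting time is h_1 = 585/151.

Answer: 585/151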